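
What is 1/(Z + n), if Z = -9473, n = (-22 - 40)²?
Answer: -1/5629 ≈ -0.00017765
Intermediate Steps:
n = 3844 (n = (-62)² = 3844)
1/(Z + n) = 1/(-9473 + 3844) = 1/(-5629) = -1/5629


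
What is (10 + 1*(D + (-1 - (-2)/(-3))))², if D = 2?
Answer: 961/9 ≈ 106.78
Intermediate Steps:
(10 + 1*(D + (-1 - (-2)/(-3))))² = (10 + 1*(2 + (-1 - (-2)/(-3))))² = (10 + 1*(2 + (-1 - (-2)*(-1)/3)))² = (10 + 1*(2 + (-1 - 1*⅔)))² = (10 + 1*(2 + (-1 - ⅔)))² = (10 + 1*(2 - 5/3))² = (10 + 1*(⅓))² = (10 + ⅓)² = (31/3)² = 961/9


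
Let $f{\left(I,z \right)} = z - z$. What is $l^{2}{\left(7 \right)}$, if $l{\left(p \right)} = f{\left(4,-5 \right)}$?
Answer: $0$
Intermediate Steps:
$f{\left(I,z \right)} = 0$
$l{\left(p \right)} = 0$
$l^{2}{\left(7 \right)} = 0^{2} = 0$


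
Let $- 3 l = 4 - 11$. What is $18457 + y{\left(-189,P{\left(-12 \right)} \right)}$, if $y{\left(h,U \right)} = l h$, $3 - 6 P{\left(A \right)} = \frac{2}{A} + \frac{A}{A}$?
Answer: $18016$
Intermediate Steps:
$l = \frac{7}{3}$ ($l = - \frac{4 - 11}{3} = \left(- \frac{1}{3}\right) \left(-7\right) = \frac{7}{3} \approx 2.3333$)
$P{\left(A \right)} = \frac{1}{3} - \frac{1}{3 A}$ ($P{\left(A \right)} = \frac{1}{2} - \frac{\frac{2}{A} + \frac{A}{A}}{6} = \frac{1}{2} - \frac{\frac{2}{A} + 1}{6} = \frac{1}{2} - \frac{1 + \frac{2}{A}}{6} = \frac{1}{2} - \left(\frac{1}{6} + \frac{1}{3 A}\right) = \frac{1}{3} - \frac{1}{3 A}$)
$y{\left(h,U \right)} = \frac{7 h}{3}$
$18457 + y{\left(-189,P{\left(-12 \right)} \right)} = 18457 + \frac{7}{3} \left(-189\right) = 18457 - 441 = 18016$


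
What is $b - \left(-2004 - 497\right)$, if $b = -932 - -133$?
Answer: $1702$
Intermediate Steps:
$b = -799$ ($b = -932 + 133 = -799$)
$b - \left(-2004 - 497\right) = -799 - \left(-2004 - 497\right) = -799 - -2501 = -799 + 2501 = 1702$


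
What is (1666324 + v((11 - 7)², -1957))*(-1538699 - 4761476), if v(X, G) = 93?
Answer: -10498718722975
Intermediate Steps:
(1666324 + v((11 - 7)², -1957))*(-1538699 - 4761476) = (1666324 + 93)*(-1538699 - 4761476) = 1666417*(-6300175) = -10498718722975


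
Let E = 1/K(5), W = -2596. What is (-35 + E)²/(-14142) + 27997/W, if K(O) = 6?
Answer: -3591751135/330413688 ≈ -10.870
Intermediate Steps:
E = ⅙ (E = 1/6 = ⅙ ≈ 0.16667)
(-35 + E)²/(-14142) + 27997/W = (-35 + ⅙)²/(-14142) + 27997/(-2596) = (-209/6)²*(-1/14142) + 27997*(-1/2596) = (43681/36)*(-1/14142) - 27997/2596 = -43681/509112 - 27997/2596 = -3591751135/330413688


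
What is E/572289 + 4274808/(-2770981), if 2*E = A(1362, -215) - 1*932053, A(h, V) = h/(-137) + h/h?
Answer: -170692344286509/72418288844911 ≈ -2.3570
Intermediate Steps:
A(h, V) = 1 - h/137 (A(h, V) = h*(-1/137) + 1 = -h/137 + 1 = 1 - h/137)
E = -63846243/137 (E = ((1 - 1/137*1362) - 1*932053)/2 = ((1 - 1362/137) - 932053)/2 = (-1225/137 - 932053)/2 = (½)*(-127692486/137) = -63846243/137 ≈ -4.6603e+5)
E/572289 + 4274808/(-2770981) = -63846243/137/572289 + 4274808/(-2770981) = -63846243/137*1/572289 + 4274808*(-1/2770981) = -21282081/26134531 - 4274808/2770981 = -170692344286509/72418288844911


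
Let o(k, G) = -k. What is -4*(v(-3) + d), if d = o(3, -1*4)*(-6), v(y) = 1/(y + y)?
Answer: -214/3 ≈ -71.333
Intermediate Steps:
v(y) = 1/(2*y)
d = 18 (d = -1*3*(-6) = -3*(-6) = 18)
-4*(v(-3) + d) = -4*((½)/(-3) + 18) = -4*((½)*(-⅓) + 18) = -4*(-⅙ + 18) = -4*107/6 = -214/3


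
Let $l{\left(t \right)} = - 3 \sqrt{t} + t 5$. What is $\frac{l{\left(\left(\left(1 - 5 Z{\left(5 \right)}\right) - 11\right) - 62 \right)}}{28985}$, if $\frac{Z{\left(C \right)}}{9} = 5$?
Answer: $- \frac{27}{527} - \frac{9 i \sqrt{33}}{28985} \approx -0.051233 - 0.0017837 i$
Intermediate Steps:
$Z{\left(C \right)} = 45$ ($Z{\left(C \right)} = 9 \cdot 5 = 45$)
$l{\left(t \right)} = - 3 \sqrt{t} + 5 t$
$\frac{l{\left(\left(\left(1 - 5 Z{\left(5 \right)}\right) - 11\right) - 62 \right)}}{28985} = \frac{- 3 \sqrt{\left(\left(1 - 225\right) - 11\right) - 62} + 5 \left(\left(\left(1 - 225\right) - 11\right) - 62\right)}{28985} = \left(- 3 \sqrt{\left(\left(1 - 225\right) - 11\right) - 62} + 5 \left(\left(\left(1 - 225\right) - 11\right) - 62\right)\right) \frac{1}{28985} = \left(- 3 \sqrt{\left(-224 - 11\right) - 62} + 5 \left(\left(-224 - 11\right) - 62\right)\right) \frac{1}{28985} = \left(- 3 \sqrt{-235 - 62} + 5 \left(-235 - 62\right)\right) \frac{1}{28985} = \left(- 3 \sqrt{-297} + 5 \left(-297\right)\right) \frac{1}{28985} = \left(- 3 \cdot 3 i \sqrt{33} - 1485\right) \frac{1}{28985} = \left(- 9 i \sqrt{33} - 1485\right) \frac{1}{28985} = \left(-1485 - 9 i \sqrt{33}\right) \frac{1}{28985} = - \frac{27}{527} - \frac{9 i \sqrt{33}}{28985}$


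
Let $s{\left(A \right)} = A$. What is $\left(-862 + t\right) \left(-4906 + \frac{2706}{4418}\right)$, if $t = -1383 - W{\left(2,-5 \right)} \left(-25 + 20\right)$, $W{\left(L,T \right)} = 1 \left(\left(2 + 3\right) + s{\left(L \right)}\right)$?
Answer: $\frac{23947562210}{2209} \approx 1.0841 \cdot 10^{7}$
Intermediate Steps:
$W{\left(L,T \right)} = 5 + L$ ($W{\left(L,T \right)} = 1 \left(\left(2 + 3\right) + L\right) = 1 \left(5 + L\right) = 5 + L$)
$t = -1348$ ($t = -1383 - \left(5 + 2\right) \left(-25 + 20\right) = -1383 - 7 \left(-5\right) = -1383 - -35 = -1383 + 35 = -1348$)
$\left(-862 + t\right) \left(-4906 + \frac{2706}{4418}\right) = \left(-862 - 1348\right) \left(-4906 + \frac{2706}{4418}\right) = - 2210 \left(-4906 + 2706 \cdot \frac{1}{4418}\right) = - 2210 \left(-4906 + \frac{1353}{2209}\right) = \left(-2210\right) \left(- \frac{10836001}{2209}\right) = \frac{23947562210}{2209}$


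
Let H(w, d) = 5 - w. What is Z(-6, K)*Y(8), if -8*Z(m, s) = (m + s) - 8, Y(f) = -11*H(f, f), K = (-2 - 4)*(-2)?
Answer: 33/4 ≈ 8.2500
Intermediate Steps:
K = 12 (K = -6*(-2) = 12)
Y(f) = -55 + 11*f (Y(f) = -11*(5 - f) = -55 + 11*f)
Z(m, s) = 1 - m/8 - s/8 (Z(m, s) = -((m + s) - 8)/8 = -(-8 + m + s)/8 = 1 - m/8 - s/8)
Z(-6, K)*Y(8) = (1 - ⅛*(-6) - ⅛*12)*(-55 + 11*8) = (1 + ¾ - 3/2)*(-55 + 88) = (¼)*33 = 33/4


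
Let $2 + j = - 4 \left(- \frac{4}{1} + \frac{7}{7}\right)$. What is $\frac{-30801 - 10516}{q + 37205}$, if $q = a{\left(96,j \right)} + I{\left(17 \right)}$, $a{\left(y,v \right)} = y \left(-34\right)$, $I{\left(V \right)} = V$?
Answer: $- \frac{41317}{33958} \approx -1.2167$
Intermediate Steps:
$j = 10$ ($j = -2 - 4 \left(- \frac{4}{1} + \frac{7}{7}\right) = -2 - 4 \left(\left(-4\right) 1 + 7 \cdot \frac{1}{7}\right) = -2 - 4 \left(-4 + 1\right) = -2 - -12 = -2 + 12 = 10$)
$a{\left(y,v \right)} = - 34 y$
$q = -3247$ ($q = \left(-34\right) 96 + 17 = -3264 + 17 = -3247$)
$\frac{-30801 - 10516}{q + 37205} = \frac{-30801 - 10516}{-3247 + 37205} = - \frac{41317}{33958}$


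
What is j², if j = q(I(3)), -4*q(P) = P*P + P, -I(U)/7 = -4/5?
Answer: 53361/625 ≈ 85.378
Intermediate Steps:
I(U) = 28/5 (I(U) = -(-28)/5 = -7*(-⅘) = 28/5)
q(P) = -P/4 - P²/4 (q(P) = -(P*P + P)/4 = -(P² + P)/4 = -(P + P²)/4 = -P/4 - P²/4)
j = -231/25 (j = -¼*28/5*(1 + 28/5) = -¼*28/5*33/5 = -231/25 ≈ -9.2400)
j² = (-231/25)² = 53361/625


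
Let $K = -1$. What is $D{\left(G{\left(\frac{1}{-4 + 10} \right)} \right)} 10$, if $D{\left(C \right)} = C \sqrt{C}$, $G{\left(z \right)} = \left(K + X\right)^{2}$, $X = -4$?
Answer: $1250$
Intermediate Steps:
$G{\left(z \right)} = 25$ ($G{\left(z \right)} = \left(-1 - 4\right)^{2} = \left(-5\right)^{2} = 25$)
$D{\left(C \right)} = C^{\frac{3}{2}}$
$D{\left(G{\left(\frac{1}{-4 + 10} \right)} \right)} 10 = 25^{\frac{3}{2}} \cdot 10 = 125 \cdot 10 = 1250$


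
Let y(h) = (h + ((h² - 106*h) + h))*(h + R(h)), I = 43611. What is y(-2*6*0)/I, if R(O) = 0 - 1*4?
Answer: 0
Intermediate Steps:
R(O) = -4 (R(O) = 0 - 4 = -4)
y(h) = (-4 + h)*(h² - 104*h) (y(h) = (h + ((h² - 106*h) + h))*(h - 4) = (h + (h² - 105*h))*(-4 + h) = (h² - 104*h)*(-4 + h) = (-4 + h)*(h² - 104*h))
y(-2*6*0)/I = ((-2*6*0)*(416 + (-2*6*0)² - 108*(-2*6)*0))/43611 = ((-12*0)*(416 + (-12*0)² - (-1296)*0))*(1/43611) = (0*(416 + 0² - 108*0))*(1/43611) = (0*(416 + 0 + 0))*(1/43611) = (0*416)*(1/43611) = 0*(1/43611) = 0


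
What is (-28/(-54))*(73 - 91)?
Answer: -28/3 ≈ -9.3333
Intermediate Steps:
(-28/(-54))*(73 - 91) = -28*(-1/54)*(-18) = (14/27)*(-18) = -28/3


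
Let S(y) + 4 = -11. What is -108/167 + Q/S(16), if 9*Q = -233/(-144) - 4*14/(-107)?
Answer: -46031761/69474672 ≈ -0.66257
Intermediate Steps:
S(y) = -15 (S(y) = -4 - 11 = -15)
Q = 32995/138672 (Q = (-233/(-144) - 4*14/(-107))/9 = (-233*(-1/144) - 56*(-1/107))/9 = (233/144 + 56/107)/9 = (⅑)*(32995/15408) = 32995/138672 ≈ 0.23794)
-108/167 + Q/S(16) = -108/167 + (32995/138672)/(-15) = -108*1/167 + (32995/138672)*(-1/15) = -108/167 - 6599/416016 = -46031761/69474672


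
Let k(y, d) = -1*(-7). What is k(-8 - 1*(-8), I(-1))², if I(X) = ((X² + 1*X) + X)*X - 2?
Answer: 49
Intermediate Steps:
I(X) = -2 + X*(X² + 2*X) (I(X) = ((X² + X) + X)*X - 2 = ((X + X²) + X)*X - 2 = (X² + 2*X)*X - 2 = X*(X² + 2*X) - 2 = -2 + X*(X² + 2*X))
k(y, d) = 7
k(-8 - 1*(-8), I(-1))² = 7² = 49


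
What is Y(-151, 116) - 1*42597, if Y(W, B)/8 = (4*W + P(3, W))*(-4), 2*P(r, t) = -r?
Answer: -23221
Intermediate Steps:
P(r, t) = -r/2 (P(r, t) = (-r)/2 = -r/2)
Y(W, B) = 48 - 128*W (Y(W, B) = 8*((4*W - ½*3)*(-4)) = 8*((4*W - 3/2)*(-4)) = 8*((-3/2 + 4*W)*(-4)) = 8*(6 - 16*W) = 48 - 128*W)
Y(-151, 116) - 1*42597 = (48 - 128*(-151)) - 1*42597 = (48 + 19328) - 42597 = 19376 - 42597 = -23221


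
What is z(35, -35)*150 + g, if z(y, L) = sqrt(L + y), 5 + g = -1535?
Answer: -1540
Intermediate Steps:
g = -1540 (g = -5 - 1535 = -1540)
z(35, -35)*150 + g = sqrt(-35 + 35)*150 - 1540 = sqrt(0)*150 - 1540 = 0*150 - 1540 = 0 - 1540 = -1540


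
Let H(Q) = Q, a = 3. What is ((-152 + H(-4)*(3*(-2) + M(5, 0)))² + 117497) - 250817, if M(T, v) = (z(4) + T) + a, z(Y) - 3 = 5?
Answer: -96456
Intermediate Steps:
z(Y) = 8 (z(Y) = 3 + 5 = 8)
M(T, v) = 11 + T (M(T, v) = (8 + T) + 3 = 11 + T)
((-152 + H(-4)*(3*(-2) + M(5, 0)))² + 117497) - 250817 = ((-152 - 4*(3*(-2) + (11 + 5)))² + 117497) - 250817 = ((-152 - 4*(-6 + 16))² + 117497) - 250817 = ((-152 - 4*10)² + 117497) - 250817 = ((-152 - 40)² + 117497) - 250817 = ((-192)² + 117497) - 250817 = (36864 + 117497) - 250817 = 154361 - 250817 = -96456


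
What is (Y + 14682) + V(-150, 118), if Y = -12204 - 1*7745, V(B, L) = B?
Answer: -5417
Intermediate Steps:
Y = -19949 (Y = -12204 - 7745 = -19949)
(Y + 14682) + V(-150, 118) = (-19949 + 14682) - 150 = -5267 - 150 = -5417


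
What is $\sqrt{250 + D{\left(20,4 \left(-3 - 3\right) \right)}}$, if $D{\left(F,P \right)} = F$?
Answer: $3 \sqrt{30} \approx 16.432$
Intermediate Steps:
$\sqrt{250 + D{\left(20,4 \left(-3 - 3\right) \right)}} = \sqrt{250 + 20} = \sqrt{270} = 3 \sqrt{30}$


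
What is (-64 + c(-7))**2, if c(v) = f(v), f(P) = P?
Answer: 5041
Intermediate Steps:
c(v) = v
(-64 + c(-7))**2 = (-64 - 7)**2 = (-71)**2 = 5041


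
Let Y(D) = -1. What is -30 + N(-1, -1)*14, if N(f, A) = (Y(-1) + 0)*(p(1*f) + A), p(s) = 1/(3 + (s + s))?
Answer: -30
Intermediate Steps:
p(s) = 1/(3 + 2*s)
N(f, A) = -A - 1/(3 + 2*f) (N(f, A) = (-1 + 0)*(1/(3 + 2*(1*f)) + A) = -(1/(3 + 2*f) + A) = -(A + 1/(3 + 2*f)) = -A - 1/(3 + 2*f))
-30 + N(-1, -1)*14 = -30 + ((-1 - 1*(-1)*(3 + 2*(-1)))/(3 + 2*(-1)))*14 = -30 + ((-1 - 1*(-1)*(3 - 2))/(3 - 2))*14 = -30 + ((-1 - 1*(-1)*1)/1)*14 = -30 + (1*(-1 + 1))*14 = -30 + (1*0)*14 = -30 + 0*14 = -30 + 0 = -30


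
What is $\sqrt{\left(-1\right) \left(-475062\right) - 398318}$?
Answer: $2 \sqrt{19186} \approx 277.03$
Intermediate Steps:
$\sqrt{\left(-1\right) \left(-475062\right) - 398318} = \sqrt{475062 - 398318} = \sqrt{76744} = 2 \sqrt{19186}$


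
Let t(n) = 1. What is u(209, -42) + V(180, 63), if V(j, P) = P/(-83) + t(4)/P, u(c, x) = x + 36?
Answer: -35260/5229 ≈ -6.7432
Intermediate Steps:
u(c, x) = 36 + x
V(j, P) = 1/P - P/83 (V(j, P) = P/(-83) + 1/P = P*(-1/83) + 1/P = -P/83 + 1/P = 1/P - P/83)
u(209, -42) + V(180, 63) = (36 - 42) + (1/63 - 1/83*63) = -6 + (1/63 - 63/83) = -6 - 3886/5229 = -35260/5229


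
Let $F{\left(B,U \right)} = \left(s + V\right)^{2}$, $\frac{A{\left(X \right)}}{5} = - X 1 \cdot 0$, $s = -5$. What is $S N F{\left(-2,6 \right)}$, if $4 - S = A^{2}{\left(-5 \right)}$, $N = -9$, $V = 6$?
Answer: $-36$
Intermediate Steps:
$A{\left(X \right)} = 0$ ($A{\left(X \right)} = 5 \left(- X 1 \cdot 0\right) = 5 \left(- X 0\right) = 5 \left(\left(-1\right) 0\right) = 5 \cdot 0 = 0$)
$F{\left(B,U \right)} = 1$ ($F{\left(B,U \right)} = \left(-5 + 6\right)^{2} = 1^{2} = 1$)
$S = 4$ ($S = 4 - 0^{2} = 4 - 0 = 4 + 0 = 4$)
$S N F{\left(-2,6 \right)} = 4 \left(-9\right) 1 = \left(-36\right) 1 = -36$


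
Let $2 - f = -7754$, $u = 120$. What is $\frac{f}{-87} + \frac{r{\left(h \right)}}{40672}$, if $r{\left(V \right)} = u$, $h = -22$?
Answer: $- \frac{39430199}{442308} \approx -89.146$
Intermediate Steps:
$r{\left(V \right)} = 120$
$f = 7756$ ($f = 2 - -7754 = 2 + 7754 = 7756$)
$\frac{f}{-87} + \frac{r{\left(h \right)}}{40672} = \frac{7756}{-87} + \frac{120}{40672} = 7756 \left(- \frac{1}{87}\right) + 120 \cdot \frac{1}{40672} = - \frac{7756}{87} + \frac{15}{5084} = - \frac{39430199}{442308}$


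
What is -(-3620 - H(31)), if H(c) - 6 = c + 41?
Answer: 3698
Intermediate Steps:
H(c) = 47 + c (H(c) = 6 + (c + 41) = 6 + (41 + c) = 47 + c)
-(-3620 - H(31)) = -(-3620 - (47 + 31)) = -(-3620 - 1*78) = -(-3620 - 78) = -1*(-3698) = 3698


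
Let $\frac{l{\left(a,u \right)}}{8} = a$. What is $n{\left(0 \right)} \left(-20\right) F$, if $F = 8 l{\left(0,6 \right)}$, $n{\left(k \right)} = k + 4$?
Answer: $0$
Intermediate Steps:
$l{\left(a,u \right)} = 8 a$
$n{\left(k \right)} = 4 + k$
$F = 0$ ($F = 8 \cdot 8 \cdot 0 = 8 \cdot 0 = 0$)
$n{\left(0 \right)} \left(-20\right) F = \left(4 + 0\right) \left(-20\right) 0 = 4 \left(-20\right) 0 = \left(-80\right) 0 = 0$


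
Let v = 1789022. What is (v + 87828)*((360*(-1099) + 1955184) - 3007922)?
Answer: -2718388249300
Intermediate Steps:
(v + 87828)*((360*(-1099) + 1955184) - 3007922) = (1789022 + 87828)*((360*(-1099) + 1955184) - 3007922) = 1876850*((-395640 + 1955184) - 3007922) = 1876850*(1559544 - 3007922) = 1876850*(-1448378) = -2718388249300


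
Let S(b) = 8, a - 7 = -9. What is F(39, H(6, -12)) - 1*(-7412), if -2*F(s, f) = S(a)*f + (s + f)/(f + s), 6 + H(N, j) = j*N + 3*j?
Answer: 15735/2 ≈ 7867.5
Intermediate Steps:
a = -2 (a = 7 - 9 = -2)
H(N, j) = -6 + 3*j + N*j (H(N, j) = -6 + (j*N + 3*j) = -6 + (N*j + 3*j) = -6 + (3*j + N*j) = -6 + 3*j + N*j)
F(s, f) = -½ - 4*f (F(s, f) = -(8*f + (s + f)/(f + s))/2 = -(8*f + (f + s)/(f + s))/2 = -(8*f + 1)/2 = -(1 + 8*f)/2 = -½ - 4*f)
F(39, H(6, -12)) - 1*(-7412) = (-½ - 4*(-6 + 3*(-12) + 6*(-12))) - 1*(-7412) = (-½ - 4*(-6 - 36 - 72)) + 7412 = (-½ - 4*(-114)) + 7412 = (-½ + 456) + 7412 = 911/2 + 7412 = 15735/2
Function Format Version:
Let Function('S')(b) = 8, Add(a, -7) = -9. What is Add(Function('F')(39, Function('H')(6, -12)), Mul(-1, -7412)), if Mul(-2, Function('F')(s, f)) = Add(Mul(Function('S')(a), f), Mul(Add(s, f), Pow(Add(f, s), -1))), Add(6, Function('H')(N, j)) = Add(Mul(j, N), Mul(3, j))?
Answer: Rational(15735, 2) ≈ 7867.5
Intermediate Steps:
a = -2 (a = Add(7, -9) = -2)
Function('H')(N, j) = Add(-6, Mul(3, j), Mul(N, j)) (Function('H')(N, j) = Add(-6, Add(Mul(j, N), Mul(3, j))) = Add(-6, Add(Mul(N, j), Mul(3, j))) = Add(-6, Add(Mul(3, j), Mul(N, j))) = Add(-6, Mul(3, j), Mul(N, j)))
Function('F')(s, f) = Add(Rational(-1, 2), Mul(-4, f)) (Function('F')(s, f) = Mul(Rational(-1, 2), Add(Mul(8, f), Mul(Add(s, f), Pow(Add(f, s), -1)))) = Mul(Rational(-1, 2), Add(Mul(8, f), Mul(Add(f, s), Pow(Add(f, s), -1)))) = Mul(Rational(-1, 2), Add(Mul(8, f), 1)) = Mul(Rational(-1, 2), Add(1, Mul(8, f))) = Add(Rational(-1, 2), Mul(-4, f)))
Add(Function('F')(39, Function('H')(6, -12)), Mul(-1, -7412)) = Add(Add(Rational(-1, 2), Mul(-4, Add(-6, Mul(3, -12), Mul(6, -12)))), Mul(-1, -7412)) = Add(Add(Rational(-1, 2), Mul(-4, Add(-6, -36, -72))), 7412) = Add(Add(Rational(-1, 2), Mul(-4, -114)), 7412) = Add(Add(Rational(-1, 2), 456), 7412) = Add(Rational(911, 2), 7412) = Rational(15735, 2)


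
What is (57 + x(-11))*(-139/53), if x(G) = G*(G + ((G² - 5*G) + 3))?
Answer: 248949/53 ≈ 4697.1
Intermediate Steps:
x(G) = G*(3 + G² - 4*G) (x(G) = G*(G + (3 + G² - 5*G)) = G*(3 + G² - 4*G))
(57 + x(-11))*(-139/53) = (57 - 11*(3 + (-11)² - 4*(-11)))*(-139/53) = (57 - 11*(3 + 121 + 44))*(-139*1/53) = (57 - 11*168)*(-139/53) = (57 - 1848)*(-139/53) = -1791*(-139/53) = 248949/53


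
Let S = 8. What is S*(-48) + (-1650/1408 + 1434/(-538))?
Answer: -6677007/17216 ≈ -387.84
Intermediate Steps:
S*(-48) + (-1650/1408 + 1434/(-538)) = 8*(-48) + (-1650/1408 + 1434/(-538)) = -384 + (-1650*1/1408 + 1434*(-1/538)) = -384 + (-75/64 - 717/269) = -384 - 66063/17216 = -6677007/17216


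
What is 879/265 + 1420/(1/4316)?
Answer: 1624111679/265 ≈ 6.1287e+6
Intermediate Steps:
879/265 + 1420/(1/4316) = 879*(1/265) + 1420/(1/4316) = 879/265 + 1420*4316 = 879/265 + 6128720 = 1624111679/265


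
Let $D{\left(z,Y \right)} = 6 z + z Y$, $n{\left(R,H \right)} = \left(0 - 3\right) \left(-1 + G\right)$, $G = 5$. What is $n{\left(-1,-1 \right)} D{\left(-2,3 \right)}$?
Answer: $216$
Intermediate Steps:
$n{\left(R,H \right)} = -12$ ($n{\left(R,H \right)} = \left(0 - 3\right) \left(-1 + 5\right) = \left(-3\right) 4 = -12$)
$D{\left(z,Y \right)} = 6 z + Y z$
$n{\left(-1,-1 \right)} D{\left(-2,3 \right)} = - 12 \left(- 2 \left(6 + 3\right)\right) = - 12 \left(\left(-2\right) 9\right) = \left(-12\right) \left(-18\right) = 216$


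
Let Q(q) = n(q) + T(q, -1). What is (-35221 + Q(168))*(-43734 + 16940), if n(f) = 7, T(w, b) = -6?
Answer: 943684680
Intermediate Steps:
Q(q) = 1 (Q(q) = 7 - 6 = 1)
(-35221 + Q(168))*(-43734 + 16940) = (-35221 + 1)*(-43734 + 16940) = -35220*(-26794) = 943684680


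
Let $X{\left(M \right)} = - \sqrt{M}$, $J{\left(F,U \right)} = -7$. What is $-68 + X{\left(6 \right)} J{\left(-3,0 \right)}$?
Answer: $-68 + 7 \sqrt{6} \approx -50.854$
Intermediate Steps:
$-68 + X{\left(6 \right)} J{\left(-3,0 \right)} = -68 + - \sqrt{6} \left(-7\right) = -68 + 7 \sqrt{6}$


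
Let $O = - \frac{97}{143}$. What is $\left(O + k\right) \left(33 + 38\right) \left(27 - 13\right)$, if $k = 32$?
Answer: $\frac{4452126}{143} \approx 31134.0$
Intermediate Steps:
$O = - \frac{97}{143}$ ($O = \left(-97\right) \frac{1}{143} = - \frac{97}{143} \approx -0.67832$)
$\left(O + k\right) \left(33 + 38\right) \left(27 - 13\right) = \left(- \frac{97}{143} + 32\right) \left(33 + 38\right) \left(27 - 13\right) = \frac{4479 \cdot 71 \cdot 14}{143} = \frac{4479}{143} \cdot 994 = \frac{4452126}{143}$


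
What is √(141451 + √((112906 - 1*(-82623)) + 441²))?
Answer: √(141451 + √390010) ≈ 376.93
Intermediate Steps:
√(141451 + √((112906 - 1*(-82623)) + 441²)) = √(141451 + √((112906 + 82623) + 194481)) = √(141451 + √(195529 + 194481)) = √(141451 + √390010)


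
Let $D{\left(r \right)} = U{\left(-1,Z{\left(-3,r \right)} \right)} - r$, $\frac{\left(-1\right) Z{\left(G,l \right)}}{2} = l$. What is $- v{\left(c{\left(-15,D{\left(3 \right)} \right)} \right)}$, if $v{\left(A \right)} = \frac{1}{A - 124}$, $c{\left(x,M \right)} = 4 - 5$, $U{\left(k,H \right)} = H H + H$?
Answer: $\frac{1}{125} \approx 0.008$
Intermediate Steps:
$Z{\left(G,l \right)} = - 2 l$
$U{\left(k,H \right)} = H + H^{2}$ ($U{\left(k,H \right)} = H^{2} + H = H + H^{2}$)
$D{\left(r \right)} = - r - 2 r \left(1 - 2 r\right)$ ($D{\left(r \right)} = - 2 r \left(1 - 2 r\right) - r = - r - 2 r \left(1 - 2 r\right)$)
$c{\left(x,M \right)} = -1$
$v{\left(A \right)} = \frac{1}{-124 + A}$ ($v{\left(A \right)} = \frac{1}{A - 124} = \frac{1}{-124 + A}$)
$- v{\left(c{\left(-15,D{\left(3 \right)} \right)} \right)} = - \frac{1}{-124 - 1} = - \frac{1}{-125} = \left(-1\right) \left(- \frac{1}{125}\right) = \frac{1}{125}$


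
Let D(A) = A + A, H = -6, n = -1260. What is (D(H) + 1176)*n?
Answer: -1466640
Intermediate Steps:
D(A) = 2*A
(D(H) + 1176)*n = (2*(-6) + 1176)*(-1260) = (-12 + 1176)*(-1260) = 1164*(-1260) = -1466640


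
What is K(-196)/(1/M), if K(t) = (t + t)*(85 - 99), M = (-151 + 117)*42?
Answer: -7836864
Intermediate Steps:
M = -1428 (M = -34*42 = -1428)
K(t) = -28*t (K(t) = (2*t)*(-14) = -28*t)
K(-196)/(1/M) = (-28*(-196))/(1/(-1428)) = 5488/(-1/1428) = 5488*(-1428) = -7836864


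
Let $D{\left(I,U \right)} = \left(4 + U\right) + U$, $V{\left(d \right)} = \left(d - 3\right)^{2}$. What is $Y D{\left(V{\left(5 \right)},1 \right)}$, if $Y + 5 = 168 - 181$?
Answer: $-108$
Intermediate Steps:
$V{\left(d \right)} = \left(-3 + d\right)^{2}$
$Y = -18$ ($Y = -5 + \left(168 - 181\right) = -5 - 13 = -18$)
$D{\left(I,U \right)} = 4 + 2 U$
$Y D{\left(V{\left(5 \right)},1 \right)} = - 18 \left(4 + 2 \cdot 1\right) = - 18 \left(4 + 2\right) = \left(-18\right) 6 = -108$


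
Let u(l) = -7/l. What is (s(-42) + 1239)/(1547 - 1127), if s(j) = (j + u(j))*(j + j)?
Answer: 679/60 ≈ 11.317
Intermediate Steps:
s(j) = 2*j*(j - 7/j) (s(j) = (j - 7/j)*(j + j) = (j - 7/j)*(2*j) = 2*j*(j - 7/j))
(s(-42) + 1239)/(1547 - 1127) = ((-14 + 2*(-42)²) + 1239)/(1547 - 1127) = ((-14 + 2*1764) + 1239)/420 = ((-14 + 3528) + 1239)*(1/420) = (3514 + 1239)*(1/420) = 4753*(1/420) = 679/60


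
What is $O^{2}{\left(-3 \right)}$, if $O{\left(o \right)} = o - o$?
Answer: $0$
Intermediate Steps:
$O{\left(o \right)} = 0$
$O^{2}{\left(-3 \right)} = 0^{2} = 0$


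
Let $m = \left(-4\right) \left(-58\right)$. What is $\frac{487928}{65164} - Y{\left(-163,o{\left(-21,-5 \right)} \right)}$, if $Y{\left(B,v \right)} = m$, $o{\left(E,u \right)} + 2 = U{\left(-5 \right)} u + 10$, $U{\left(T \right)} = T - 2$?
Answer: $- \frac{3657530}{16291} \approx -224.51$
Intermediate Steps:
$U{\left(T \right)} = -2 + T$
$m = 232$
$o{\left(E,u \right)} = 8 - 7 u$ ($o{\left(E,u \right)} = -2 + \left(\left(-2 - 5\right) u + 10\right) = -2 - \left(-10 + 7 u\right) = 8 - 7 u$)
$Y{\left(B,v \right)} = 232$
$\frac{487928}{65164} - Y{\left(-163,o{\left(-21,-5 \right)} \right)} = \frac{487928}{65164} - 232 = 487928 \cdot \frac{1}{65164} - 232 = \frac{121982}{16291} - 232 = - \frac{3657530}{16291}$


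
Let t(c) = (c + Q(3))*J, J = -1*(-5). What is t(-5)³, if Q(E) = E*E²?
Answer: 1331000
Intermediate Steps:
Q(E) = E³
J = 5
t(c) = 135 + 5*c (t(c) = (c + 3³)*5 = (c + 27)*5 = (27 + c)*5 = 135 + 5*c)
t(-5)³ = (135 + 5*(-5))³ = (135 - 25)³ = 110³ = 1331000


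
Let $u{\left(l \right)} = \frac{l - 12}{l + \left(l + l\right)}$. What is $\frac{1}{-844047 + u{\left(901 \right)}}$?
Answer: $- \frac{2703}{2281458152} \approx -1.1848 \cdot 10^{-6}$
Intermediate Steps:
$u{\left(l \right)} = \frac{-12 + l}{3 l}$ ($u{\left(l \right)} = \frac{-12 + l}{l + 2 l} = \frac{-12 + l}{3 l}$)
$\frac{1}{-844047 + u{\left(901 \right)}} = \frac{1}{-844047 + \frac{-12 + 901}{3 \cdot 901}} = \frac{1}{-844047 + \frac{1}{3} \cdot \frac{1}{901} \cdot 889} = \frac{1}{-844047 + \frac{889}{2703}} = \frac{1}{- \frac{2281458152}{2703}} = - \frac{2703}{2281458152}$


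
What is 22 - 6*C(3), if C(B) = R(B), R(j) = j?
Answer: 4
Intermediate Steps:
C(B) = B
22 - 6*C(3) = 22 - 6*3 = 22 - 18 = 4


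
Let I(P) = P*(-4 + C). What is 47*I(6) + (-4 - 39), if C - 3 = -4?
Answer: -1453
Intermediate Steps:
C = -1 (C = 3 - 4 = -1)
I(P) = -5*P (I(P) = P*(-4 - 1) = P*(-5) = -5*P)
47*I(6) + (-4 - 39) = 47*(-5*6) + (-4 - 39) = 47*(-30) - 43 = -1410 - 43 = -1453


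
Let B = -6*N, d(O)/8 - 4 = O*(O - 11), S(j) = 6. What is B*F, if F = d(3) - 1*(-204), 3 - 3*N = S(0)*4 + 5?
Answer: 2288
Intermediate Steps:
N = -26/3 (N = 1 - (6*4 + 5)/3 = 1 - (24 + 5)/3 = 1 - 1/3*29 = 1 - 29/3 = -26/3 ≈ -8.6667)
d(O) = 32 + 8*O*(-11 + O) (d(O) = 32 + 8*(O*(O - 11)) = 32 + 8*(O*(-11 + O)) = 32 + 8*O*(-11 + O))
B = 52 (B = -6*(-26/3) = 52)
F = 44 (F = (32 - 88*3 + 8*3**2) - 1*(-204) = (32 - 264 + 8*9) + 204 = (32 - 264 + 72) + 204 = -160 + 204 = 44)
B*F = 52*44 = 2288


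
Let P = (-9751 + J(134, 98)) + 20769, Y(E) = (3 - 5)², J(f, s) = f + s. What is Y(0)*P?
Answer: 45000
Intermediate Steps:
Y(E) = 4 (Y(E) = (-2)² = 4)
P = 11250 (P = (-9751 + (134 + 98)) + 20769 = (-9751 + 232) + 20769 = -9519 + 20769 = 11250)
Y(0)*P = 4*11250 = 45000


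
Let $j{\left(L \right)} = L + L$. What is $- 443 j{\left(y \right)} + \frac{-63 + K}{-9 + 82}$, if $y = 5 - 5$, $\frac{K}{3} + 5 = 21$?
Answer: $- \frac{15}{73} \approx -0.20548$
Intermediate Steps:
$K = 48$ ($K = -15 + 3 \cdot 21 = -15 + 63 = 48$)
$y = 0$
$j{\left(L \right)} = 2 L$
$- 443 j{\left(y \right)} + \frac{-63 + K}{-9 + 82} = - 443 \cdot 2 \cdot 0 + \frac{-63 + 48}{-9 + 82} = \left(-443\right) 0 - \frac{15}{73} = 0 - \frac{15}{73} = - \frac{15}{73}$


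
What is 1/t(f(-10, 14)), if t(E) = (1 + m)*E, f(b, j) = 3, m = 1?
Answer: ⅙ ≈ 0.16667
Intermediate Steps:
t(E) = 2*E (t(E) = (1 + 1)*E = 2*E)
1/t(f(-10, 14)) = 1/(2*3) = 1/6 = ⅙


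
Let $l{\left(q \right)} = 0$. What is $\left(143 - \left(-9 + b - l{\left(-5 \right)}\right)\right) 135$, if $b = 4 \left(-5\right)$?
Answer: $23220$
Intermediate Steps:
$b = -20$
$\left(143 - \left(-9 + b - l{\left(-5 \right)}\right)\right) 135 = \left(143 + \left(3 \cdot 3 + \left(0 - -20\right)\right)\right) 135 = \left(143 + \left(9 + \left(0 + 20\right)\right)\right) 135 = \left(143 + \left(9 + 20\right)\right) 135 = \left(143 + 29\right) 135 = 172 \cdot 135 = 23220$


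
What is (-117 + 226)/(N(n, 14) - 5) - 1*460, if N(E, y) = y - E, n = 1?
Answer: -3571/8 ≈ -446.38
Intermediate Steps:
(-117 + 226)/(N(n, 14) - 5) - 1*460 = (-117 + 226)/((14 - 1*1) - 5) - 1*460 = 109/((14 - 1) - 5) - 460 = 109/(13 - 5) - 460 = 109/8 - 460 = -3571/8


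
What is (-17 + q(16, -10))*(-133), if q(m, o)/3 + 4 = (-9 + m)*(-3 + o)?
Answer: 40166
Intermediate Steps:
q(m, o) = -12 + 3*(-9 + m)*(-3 + o) (q(m, o) = -12 + 3*((-9 + m)*(-3 + o)) = -12 + 3*(-9 + m)*(-3 + o))
(-17 + q(16, -10))*(-133) = (-17 + (69 - 27*(-10) - 9*16 + 3*16*(-10)))*(-133) = (-17 + (69 + 270 - 144 - 480))*(-133) = (-17 - 285)*(-133) = -302*(-133) = 40166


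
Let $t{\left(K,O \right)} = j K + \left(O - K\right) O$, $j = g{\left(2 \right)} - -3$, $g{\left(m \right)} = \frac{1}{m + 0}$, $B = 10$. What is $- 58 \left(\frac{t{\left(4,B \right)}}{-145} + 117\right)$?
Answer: $- \frac{33782}{5} \approx -6756.4$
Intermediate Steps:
$g{\left(m \right)} = \frac{1}{m}$
$j = \frac{7}{2}$ ($j = \frac{1}{2} - -3 = \frac{1}{2} + 3 = \frac{7}{2} \approx 3.5$)
$t{\left(K,O \right)} = \frac{7 K}{2} + O \left(O - K\right)$ ($t{\left(K,O \right)} = \frac{7 K}{2} + \left(O - K\right) O = \frac{7 K}{2} + O \left(O - K\right)$)
$- 58 \left(\frac{t{\left(4,B \right)}}{-145} + 117\right) = - 58 \left(\frac{10^{2} + \frac{7}{2} \cdot 4 - 4 \cdot 10}{-145} + 117\right) = - 58 \left(\left(100 + 14 - 40\right) \left(- \frac{1}{145}\right) + 117\right) = - 58 \left(74 \left(- \frac{1}{145}\right) + 117\right) = - 58 \left(- \frac{74}{145} + 117\right) = \left(-58\right) \frac{16891}{145} = - \frac{33782}{5}$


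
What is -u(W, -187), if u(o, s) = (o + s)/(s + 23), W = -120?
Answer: -307/164 ≈ -1.8720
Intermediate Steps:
u(o, s) = (o + s)/(23 + s)
-u(W, -187) = -(-120 - 187)/(23 - 187) = -(-307)/(-164) = -(-1)*(-307)/164 = -1*307/164 = -307/164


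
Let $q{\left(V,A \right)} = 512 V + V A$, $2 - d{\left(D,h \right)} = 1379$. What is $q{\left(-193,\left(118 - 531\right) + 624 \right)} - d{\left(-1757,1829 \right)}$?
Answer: $-138162$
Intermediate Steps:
$d{\left(D,h \right)} = -1377$ ($d{\left(D,h \right)} = 2 - 1379 = -1377$)
$q{\left(V,A \right)} = 512 V + A V$
$q{\left(-193,\left(118 - 531\right) + 624 \right)} - d{\left(-1757,1829 \right)} = - 193 \left(512 + \left(\left(118 - 531\right) + 624\right)\right) - -1377 = - 193 \left(512 + \left(-413 + 624\right)\right) + 1377 = - 193 \left(512 + 211\right) + 1377 = \left(-193\right) 723 + 1377 = -139539 + 1377 = -138162$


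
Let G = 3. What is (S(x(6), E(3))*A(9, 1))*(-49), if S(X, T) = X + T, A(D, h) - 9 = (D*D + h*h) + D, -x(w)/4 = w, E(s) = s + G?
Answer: 88200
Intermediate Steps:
E(s) = 3 + s (E(s) = s + 3 = 3 + s)
x(w) = -4*w
A(D, h) = 9 + D + D² + h² (A(D, h) = 9 + ((D*D + h*h) + D) = 9 + ((D² + h²) + D) = 9 + (D + D² + h²) = 9 + D + D² + h²)
S(X, T) = T + X
(S(x(6), E(3))*A(9, 1))*(-49) = (((3 + 3) - 4*6)*(9 + 9 + 9² + 1²))*(-49) = ((6 - 24)*(9 + 9 + 81 + 1))*(-49) = -18*100*(-49) = -1800*(-49) = 88200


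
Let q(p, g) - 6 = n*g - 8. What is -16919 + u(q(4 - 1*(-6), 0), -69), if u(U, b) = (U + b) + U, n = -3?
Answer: -16992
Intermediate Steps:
q(p, g) = -2 - 3*g (q(p, g) = 6 + (-3*g - 8) = 6 + (-8 - 3*g) = -2 - 3*g)
u(U, b) = b + 2*U
-16919 + u(q(4 - 1*(-6), 0), -69) = -16919 + (-69 + 2*(-2 - 3*0)) = -16919 + (-69 + 2*(-2 + 0)) = -16919 + (-69 + 2*(-2)) = -16919 + (-69 - 4) = -16919 - 73 = -16992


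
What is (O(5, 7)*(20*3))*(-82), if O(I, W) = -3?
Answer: 14760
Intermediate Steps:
(O(5, 7)*(20*3))*(-82) = -60*3*(-82) = -3*60*(-82) = -180*(-82) = 14760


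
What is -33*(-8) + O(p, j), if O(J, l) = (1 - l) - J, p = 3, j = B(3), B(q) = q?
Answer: 259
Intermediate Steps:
j = 3
O(J, l) = 1 - J - l
-33*(-8) + O(p, j) = -33*(-8) + (1 - 1*3 - 1*3) = 264 + (1 - 3 - 3) = 264 - 5 = 259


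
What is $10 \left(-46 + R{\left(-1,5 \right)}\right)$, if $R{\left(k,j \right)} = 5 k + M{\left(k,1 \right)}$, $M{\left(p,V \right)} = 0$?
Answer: $-510$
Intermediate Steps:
$R{\left(k,j \right)} = 5 k$ ($R{\left(k,j \right)} = 5 k + 0 = 5 k$)
$10 \left(-46 + R{\left(-1,5 \right)}\right) = 10 \left(-46 + 5 \left(-1\right)\right) = 10 \left(-46 - 5\right) = 10 \left(-51\right) = -510$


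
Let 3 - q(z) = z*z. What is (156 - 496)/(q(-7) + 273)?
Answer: -340/227 ≈ -1.4978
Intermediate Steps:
q(z) = 3 - z**2 (q(z) = 3 - z*z = 3 - z**2)
(156 - 496)/(q(-7) + 273) = (156 - 496)/((3 - 1*(-7)**2) + 273) = -340/((3 - 1*49) + 273) = -340/((3 - 49) + 273) = -340/(-46 + 273) = -340/227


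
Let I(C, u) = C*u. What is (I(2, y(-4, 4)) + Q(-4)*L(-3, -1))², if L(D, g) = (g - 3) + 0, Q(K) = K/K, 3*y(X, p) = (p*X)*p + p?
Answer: 1936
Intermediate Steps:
y(X, p) = p/3 + X*p²/3 (y(X, p) = ((p*X)*p + p)/3 = ((X*p)*p + p)/3 = (X*p² + p)/3 = (p + X*p²)/3 = p/3 + X*p²/3)
Q(K) = 1
L(D, g) = -3 + g (L(D, g) = (-3 + g) + 0 = -3 + g)
(I(2, y(-4, 4)) + Q(-4)*L(-3, -1))² = (2*((⅓)*4*(1 - 4*4)) + 1*(-3 - 1))² = (2*((⅓)*4*(1 - 16)) + 1*(-4))² = (2*((⅓)*4*(-15)) - 4)² = (2*(-20) - 4)² = (-40 - 4)² = (-44)² = 1936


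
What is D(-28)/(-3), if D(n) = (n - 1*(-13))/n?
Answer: -5/28 ≈ -0.17857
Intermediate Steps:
D(n) = (13 + n)/n (D(n) = (n + 13)/n = (13 + n)/n)
D(-28)/(-3) = ((13 - 28)/(-28))/(-3) = -(-1)*(-15)/84 = -⅓*15/28 = -5/28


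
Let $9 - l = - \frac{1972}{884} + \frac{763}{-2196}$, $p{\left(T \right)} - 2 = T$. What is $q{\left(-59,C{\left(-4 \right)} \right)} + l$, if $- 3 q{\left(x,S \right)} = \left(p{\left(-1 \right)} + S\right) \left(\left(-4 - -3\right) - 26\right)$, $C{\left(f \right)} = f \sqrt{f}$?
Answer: $\frac{587467}{28548} - 72 i \approx 20.578 - 72.0 i$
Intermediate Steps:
$p{\left(T \right)} = 2 + T$
$l = \frac{330535}{28548}$ ($l = 9 - \left(- \frac{1972}{884} + \frac{763}{-2196}\right) = 9 - \left(\left(-1972\right) \frac{1}{884} + 763 \left(- \frac{1}{2196}\right)\right) = 9 - \left(- \frac{29}{13} - \frac{763}{2196}\right) = 9 - - \frac{73603}{28548} = 9 + \frac{73603}{28548} = \frac{330535}{28548} \approx 11.578$)
$C{\left(f \right)} = f^{\frac{3}{2}}$
$q{\left(x,S \right)} = 9 + 9 S$ ($q{\left(x,S \right)} = - \frac{\left(\left(2 - 1\right) + S\right) \left(\left(-4 - -3\right) - 26\right)}{3} = - \frac{\left(1 + S\right) \left(\left(-4 + 3\right) - 26\right)}{3} = - \frac{\left(1 + S\right) \left(-1 - 26\right)}{3} = - \frac{\left(1 + S\right) \left(-27\right)}{3} = - \frac{-27 - 27 S}{3} = 9 + 9 S$)
$q{\left(-59,C{\left(-4 \right)} \right)} + l = \left(9 + 9 \left(-4\right)^{\frac{3}{2}}\right) + \frac{330535}{28548} = \left(9 + 9 \left(- 8 i\right)\right) + \frac{330535}{28548} = \left(9 - 72 i\right) + \frac{330535}{28548} = \frac{587467}{28548} - 72 i$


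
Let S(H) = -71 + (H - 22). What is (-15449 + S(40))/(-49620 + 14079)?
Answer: 15502/35541 ≈ 0.43617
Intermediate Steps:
S(H) = -93 + H (S(H) = -71 + (-22 + H) = -93 + H)
(-15449 + S(40))/(-49620 + 14079) = (-15449 + (-93 + 40))/(-49620 + 14079) = (-15449 - 53)/(-35541) = -15502*(-1/35541) = 15502/35541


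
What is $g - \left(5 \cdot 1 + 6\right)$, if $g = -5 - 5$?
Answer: $-21$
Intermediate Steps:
$g = -10$
$g - \left(5 \cdot 1 + 6\right) = -10 - \left(5 \cdot 1 + 6\right) = -10 - \left(5 + 6\right) = -10 - 11 = -21$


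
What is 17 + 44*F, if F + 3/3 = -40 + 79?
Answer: 1689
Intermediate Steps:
F = 38 (F = -1 + (-40 + 79) = -1 + 39 = 38)
17 + 44*F = 17 + 44*38 = 17 + 1672 = 1689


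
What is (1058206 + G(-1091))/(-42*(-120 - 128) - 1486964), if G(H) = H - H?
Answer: -529103/738274 ≈ -0.71668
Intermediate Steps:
G(H) = 0
(1058206 + G(-1091))/(-42*(-120 - 128) - 1486964) = (1058206 + 0)/(-42*(-120 - 128) - 1486964) = 1058206/(-42*(-248) - 1486964) = 1058206/(10416 - 1486964) = 1058206/(-1476548) = 1058206*(-1/1476548) = -529103/738274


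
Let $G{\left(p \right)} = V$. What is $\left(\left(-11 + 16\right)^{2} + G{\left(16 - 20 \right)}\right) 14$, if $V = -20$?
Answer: $70$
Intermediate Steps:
$G{\left(p \right)} = -20$
$\left(\left(-11 + 16\right)^{2} + G{\left(16 - 20 \right)}\right) 14 = \left(\left(-11 + 16\right)^{2} - 20\right) 14 = \left(5^{2} - 20\right) 14 = \left(25 - 20\right) 14 = 5 \cdot 14 = 70$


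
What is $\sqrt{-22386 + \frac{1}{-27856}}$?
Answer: $\frac{i \sqrt{1085660469997}}{6964} \approx 149.62 i$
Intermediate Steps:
$\sqrt{-22386 + \frac{1}{-27856}} = \sqrt{-22386 - \frac{1}{27856}} = \sqrt{- \frac{623584417}{27856}} = \frac{i \sqrt{1085660469997}}{6964}$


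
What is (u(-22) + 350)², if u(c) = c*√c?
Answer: 111852 - 15400*I*√22 ≈ 1.1185e+5 - 72232.0*I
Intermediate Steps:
u(c) = c^(3/2)
(u(-22) + 350)² = ((-22)^(3/2) + 350)² = (-22*I*√22 + 350)² = (350 - 22*I*√22)²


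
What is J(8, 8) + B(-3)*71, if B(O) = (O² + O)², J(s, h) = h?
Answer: 2564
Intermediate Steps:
B(O) = (O + O²)²
J(8, 8) + B(-3)*71 = 8 + ((-3)²*(1 - 3)²)*71 = 8 + (9*(-2)²)*71 = 8 + (9*4)*71 = 8 + 36*71 = 8 + 2556 = 2564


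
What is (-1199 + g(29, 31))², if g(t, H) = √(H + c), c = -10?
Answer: (1199 - √21)² ≈ 1.4266e+6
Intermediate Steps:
g(t, H) = √(-10 + H) (g(t, H) = √(H - 10) = √(-10 + H))
(-1199 + g(29, 31))² = (-1199 + √(-10 + 31))² = (-1199 + √21)²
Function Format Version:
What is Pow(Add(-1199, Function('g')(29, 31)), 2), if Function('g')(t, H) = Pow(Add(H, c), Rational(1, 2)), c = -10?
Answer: Pow(Add(1199, Mul(-1, Pow(21, Rational(1, 2)))), 2) ≈ 1.4266e+6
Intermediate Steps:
Function('g')(t, H) = Pow(Add(-10, H), Rational(1, 2)) (Function('g')(t, H) = Pow(Add(H, -10), Rational(1, 2)) = Pow(Add(-10, H), Rational(1, 2)))
Pow(Add(-1199, Function('g')(29, 31)), 2) = Pow(Add(-1199, Pow(Add(-10, 31), Rational(1, 2))), 2) = Pow(Add(-1199, Pow(21, Rational(1, 2))), 2)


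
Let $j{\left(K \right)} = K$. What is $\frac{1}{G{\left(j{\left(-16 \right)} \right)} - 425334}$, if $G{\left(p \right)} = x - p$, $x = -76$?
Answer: $- \frac{1}{425394} \approx -2.3508 \cdot 10^{-6}$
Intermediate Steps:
$G{\left(p \right)} = -76 - p$
$\frac{1}{G{\left(j{\left(-16 \right)} \right)} - 425334} = \frac{1}{\left(-76 - -16\right) - 425334} = \frac{1}{\left(-76 + 16\right) - 425334} = \frac{1}{-60 - 425334} = \frac{1}{-425394} = - \frac{1}{425394}$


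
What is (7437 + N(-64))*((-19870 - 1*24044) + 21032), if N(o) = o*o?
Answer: -263898106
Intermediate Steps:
N(o) = o**2
(7437 + N(-64))*((-19870 - 1*24044) + 21032) = (7437 + (-64)**2)*((-19870 - 1*24044) + 21032) = (7437 + 4096)*((-19870 - 24044) + 21032) = 11533*(-43914 + 21032) = 11533*(-22882) = -263898106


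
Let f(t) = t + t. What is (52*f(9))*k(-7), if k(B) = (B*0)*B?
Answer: 0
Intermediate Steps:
f(t) = 2*t
k(B) = 0 (k(B) = 0*B = 0)
(52*f(9))*k(-7) = (52*(2*9))*0 = (52*18)*0 = 936*0 = 0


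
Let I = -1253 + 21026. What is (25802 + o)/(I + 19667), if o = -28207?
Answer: -481/7888 ≈ -0.060979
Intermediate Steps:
I = 19773
(25802 + o)/(I + 19667) = (25802 - 28207)/(19773 + 19667) = -2405/39440 = -2405*1/39440 = -481/7888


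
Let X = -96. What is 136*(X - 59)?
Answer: -21080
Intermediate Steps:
136*(X - 59) = 136*(-96 - 59) = 136*(-155) = -21080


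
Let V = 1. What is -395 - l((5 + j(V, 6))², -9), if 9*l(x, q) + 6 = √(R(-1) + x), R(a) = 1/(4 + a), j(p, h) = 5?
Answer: -1183/3 - √903/27 ≈ -395.45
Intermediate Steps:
l(x, q) = -⅔ + √(⅓ + x)/9 (l(x, q) = -⅔ + √(1/(4 - 1) + x)/9 = -⅔ + √(1/3 + x)/9 = -⅔ + √(⅓ + x)/9)
-395 - l((5 + j(V, 6))², -9) = -395 - (-⅔ + √(3 + 9*(5 + 5)²)/27) = -395 - (-⅔ + √(3 + 9*10²)/27) = -395 - (-⅔ + √(3 + 9*100)/27) = -395 - (-⅔ + √(3 + 900)/27) = -395 - (-⅔ + √903/27) = -395 + (⅔ - √903/27) = -1183/3 - √903/27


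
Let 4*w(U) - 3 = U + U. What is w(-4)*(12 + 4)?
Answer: -20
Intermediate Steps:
w(U) = ¾ + U/2 (w(U) = ¾ + (U + U)/4 = ¾ + (2*U)/4 = ¾ + U/2)
w(-4)*(12 + 4) = (¾ + (½)*(-4))*(12 + 4) = (¾ - 2)*16 = -5/4*16 = -20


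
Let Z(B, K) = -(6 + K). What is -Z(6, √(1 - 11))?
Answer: 6 + I*√10 ≈ 6.0 + 3.1623*I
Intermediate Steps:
Z(B, K) = -6 - K
-Z(6, √(1 - 11)) = -(-6 - √(1 - 11)) = -(-6 - √(-10)) = -(-6 - I*√10) = 6 + I*√10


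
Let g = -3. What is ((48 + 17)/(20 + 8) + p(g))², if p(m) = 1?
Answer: 8649/784 ≈ 11.032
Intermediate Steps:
((48 + 17)/(20 + 8) + p(g))² = ((48 + 17)/(20 + 8) + 1)² = (65/28 + 1)² = (93/28)² = 8649/784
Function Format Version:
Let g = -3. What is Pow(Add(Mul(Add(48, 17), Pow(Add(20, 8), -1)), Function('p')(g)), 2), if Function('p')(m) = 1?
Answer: Rational(8649, 784) ≈ 11.032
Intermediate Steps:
Pow(Add(Mul(Add(48, 17), Pow(Add(20, 8), -1)), Function('p')(g)), 2) = Pow(Add(Mul(Add(48, 17), Pow(Add(20, 8), -1)), 1), 2) = Pow(Add(Mul(65, Pow(28, -1)), 1), 2) = Pow(Add(Mul(65, Rational(1, 28)), 1), 2) = Pow(Add(Rational(65, 28), 1), 2) = Pow(Rational(93, 28), 2) = Rational(8649, 784)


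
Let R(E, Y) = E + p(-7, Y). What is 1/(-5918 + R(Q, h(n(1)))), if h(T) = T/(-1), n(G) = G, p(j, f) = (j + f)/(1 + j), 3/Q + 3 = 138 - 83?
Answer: -156/922991 ≈ -0.00016902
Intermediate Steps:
Q = 3/52 (Q = 3/(-3 + (138 - 83)) = 3/(-3 + 55) = 3/52 ≈ 0.057692)
p(j, f) = (f + j)/(1 + j)
h(T) = -T (h(T) = T*(-1) = -T)
R(E, Y) = 7/6 + E - Y/6 (R(E, Y) = E + (Y - 7)/(1 - 7) = E + (-7 + Y)/(-6) = E - (-7 + Y)/6 = E + (7/6 - Y/6) = 7/6 + E - Y/6)
1/(-5918 + R(Q, h(n(1)))) = 1/(-5918 + (7/6 + 3/52 - (-1)/6)) = 1/(-5918 + (7/6 + 3/52 - ⅙*(-1))) = 1/(-5918 + (7/6 + 3/52 + ⅙)) = 1/(-5918 + 217/156) = 1/(-922991/156) = -156/922991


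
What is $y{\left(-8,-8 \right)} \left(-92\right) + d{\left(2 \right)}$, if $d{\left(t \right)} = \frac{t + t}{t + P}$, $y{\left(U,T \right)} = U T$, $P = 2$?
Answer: $-5887$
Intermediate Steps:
$y{\left(U,T \right)} = T U$
$d{\left(t \right)} = \frac{2 t}{2 + t}$ ($d{\left(t \right)} = \frac{t + t}{t + 2} = \frac{2 t}{2 + t}$)
$y{\left(-8,-8 \right)} \left(-92\right) + d{\left(2 \right)} = \left(-8\right) \left(-8\right) \left(-92\right) + 2 \cdot 2 \frac{1}{2 + 2} = 64 \left(-92\right) + 2 \cdot 2 \cdot \frac{1}{4} = -5888 + 2 \cdot 2 \cdot \frac{1}{4} = -5888 + 1 = -5887$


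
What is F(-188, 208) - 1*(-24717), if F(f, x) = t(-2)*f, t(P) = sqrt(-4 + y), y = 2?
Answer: 24717 - 188*I*sqrt(2) ≈ 24717.0 - 265.87*I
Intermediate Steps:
t(P) = I*sqrt(2) (t(P) = sqrt(-4 + 2) = sqrt(-2) = I*sqrt(2))
F(f, x) = I*f*sqrt(2) (F(f, x) = (I*sqrt(2))*f = I*f*sqrt(2))
F(-188, 208) - 1*(-24717) = I*(-188)*sqrt(2) - 1*(-24717) = -188*I*sqrt(2) + 24717 = 24717 - 188*I*sqrt(2)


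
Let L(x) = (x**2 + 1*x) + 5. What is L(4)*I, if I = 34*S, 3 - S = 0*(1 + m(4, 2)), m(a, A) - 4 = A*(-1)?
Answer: 2550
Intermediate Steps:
m(a, A) = 4 - A (m(a, A) = 4 + A*(-1) = 4 - A)
S = 3 (S = 3 - 0*(1 + (4 - 1*2)) = 3 - 0*(1 + (4 - 2)) = 3 - 0*(1 + 2) = 3 - 0*3 = 3 - 1*0 = 3 + 0 = 3)
L(x) = 5 + x + x**2 (L(x) = (x**2 + x) + 5 = (x + x**2) + 5 = 5 + x + x**2)
I = 102 (I = 34*3 = 102)
L(4)*I = (5 + 4 + 4**2)*102 = (5 + 4 + 16)*102 = 25*102 = 2550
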